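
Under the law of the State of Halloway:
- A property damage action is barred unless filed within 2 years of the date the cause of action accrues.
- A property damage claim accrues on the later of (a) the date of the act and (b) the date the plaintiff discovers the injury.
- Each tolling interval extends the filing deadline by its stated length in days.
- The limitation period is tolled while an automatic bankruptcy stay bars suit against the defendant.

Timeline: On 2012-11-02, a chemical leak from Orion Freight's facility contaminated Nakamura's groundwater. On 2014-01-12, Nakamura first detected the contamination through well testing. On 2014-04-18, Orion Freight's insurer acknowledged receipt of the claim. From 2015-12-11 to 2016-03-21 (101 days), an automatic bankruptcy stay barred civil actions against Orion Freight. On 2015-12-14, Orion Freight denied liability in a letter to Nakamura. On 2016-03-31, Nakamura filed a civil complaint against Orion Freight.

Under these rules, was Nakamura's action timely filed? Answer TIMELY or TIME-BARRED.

The claim accrued on 2014-01-12 — the later of the 2012-11-02 act and the 2014-01-12 discovery.
The untolled deadline — 2 years after 2014-01-12 — is 2016-01-12.
The period was tolled for 101 days by the automatic bankruptcy stay (2015-12-11 to 2016-03-21), pushing the deadline to 2016-04-22.
Nothing else in the chronology tolls or restarts the period.
Filing on 2016-03-31 beat the 2016-04-22 deadline — the action is timely.

TIMELY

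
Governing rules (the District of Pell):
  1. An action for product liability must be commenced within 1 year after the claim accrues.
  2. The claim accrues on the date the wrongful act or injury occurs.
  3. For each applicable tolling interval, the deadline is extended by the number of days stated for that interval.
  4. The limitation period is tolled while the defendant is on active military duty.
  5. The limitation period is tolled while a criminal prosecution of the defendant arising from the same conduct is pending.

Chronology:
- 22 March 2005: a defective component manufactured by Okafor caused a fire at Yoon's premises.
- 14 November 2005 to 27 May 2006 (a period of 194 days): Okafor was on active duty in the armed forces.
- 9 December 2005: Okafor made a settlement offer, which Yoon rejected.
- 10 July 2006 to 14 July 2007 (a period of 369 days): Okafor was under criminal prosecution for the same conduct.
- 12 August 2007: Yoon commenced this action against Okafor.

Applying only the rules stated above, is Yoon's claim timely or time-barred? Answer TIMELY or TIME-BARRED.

The limitation period began to run on 22 March 2005.
Adding the 1 year base period to 22 March 2005 gives a deadline of 22 March 2006, before any tolling.
Because the defendant's active military service ran from 14 November 2005 to 27 May 2006, the deadline is extended by 194 days to 2 October 2006.
The period was tolled for 369 days by the pending criminal prosecution (10 July 2006 to 14 July 2007), pushing the deadline to 6 October 2007.
None of the other events listed affects the running of the period under the stated rules.
Yoon filed on 12 August 2007, before the 6 October 2007 deadline, so the action is timely.

TIMELY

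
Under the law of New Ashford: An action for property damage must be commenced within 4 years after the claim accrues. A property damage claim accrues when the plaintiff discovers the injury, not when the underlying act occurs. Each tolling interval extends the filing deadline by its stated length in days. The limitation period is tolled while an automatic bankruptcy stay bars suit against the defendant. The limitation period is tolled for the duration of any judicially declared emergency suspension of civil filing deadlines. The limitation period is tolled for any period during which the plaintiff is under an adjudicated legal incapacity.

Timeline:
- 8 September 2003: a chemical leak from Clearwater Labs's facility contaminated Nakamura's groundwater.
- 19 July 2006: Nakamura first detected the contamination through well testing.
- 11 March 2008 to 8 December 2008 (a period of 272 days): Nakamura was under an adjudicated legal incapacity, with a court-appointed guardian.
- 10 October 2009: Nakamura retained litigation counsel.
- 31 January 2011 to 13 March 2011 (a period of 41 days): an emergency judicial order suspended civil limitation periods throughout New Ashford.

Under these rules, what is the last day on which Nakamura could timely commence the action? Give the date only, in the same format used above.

Under the discovery rule, the claim accrued on 19 July 2006, when Nakamura discovered the injury — not on the 8 September 2003 date of the underlying act.
4 years from 19 July 2006 is 19 July 2010.
The plaintiff's legal incapacity from 11 March 2008 to 8 December 2008 tolled the period for 272 days, extending the deadline to 17 April 2011.
The period was tolled for 41 days by the emergency suspension of filing deadlines (31 January 2011 to 13 March 2011), pushing the deadline to 28 May 2011.
None of the other events listed affects the running of the period under the stated rules.

28 May 2011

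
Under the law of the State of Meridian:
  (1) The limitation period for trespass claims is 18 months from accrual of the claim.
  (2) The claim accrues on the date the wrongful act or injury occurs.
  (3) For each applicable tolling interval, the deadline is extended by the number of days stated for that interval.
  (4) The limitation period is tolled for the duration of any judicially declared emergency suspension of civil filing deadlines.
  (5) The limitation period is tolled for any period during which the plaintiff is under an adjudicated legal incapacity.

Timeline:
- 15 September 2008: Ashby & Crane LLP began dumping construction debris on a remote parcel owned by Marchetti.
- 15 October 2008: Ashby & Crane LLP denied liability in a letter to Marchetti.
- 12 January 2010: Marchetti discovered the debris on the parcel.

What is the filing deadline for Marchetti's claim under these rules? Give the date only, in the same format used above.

15 March 2010

Because the rule ties accrual to occurrence, the claim accrued on 15 September 2008, not on the 12 January 2010 discovery date.
The untolled deadline — 18 months after 15 September 2008 — is 15 March 2010.
The other events in the timeline have no effect on the limitation period under the stated rules.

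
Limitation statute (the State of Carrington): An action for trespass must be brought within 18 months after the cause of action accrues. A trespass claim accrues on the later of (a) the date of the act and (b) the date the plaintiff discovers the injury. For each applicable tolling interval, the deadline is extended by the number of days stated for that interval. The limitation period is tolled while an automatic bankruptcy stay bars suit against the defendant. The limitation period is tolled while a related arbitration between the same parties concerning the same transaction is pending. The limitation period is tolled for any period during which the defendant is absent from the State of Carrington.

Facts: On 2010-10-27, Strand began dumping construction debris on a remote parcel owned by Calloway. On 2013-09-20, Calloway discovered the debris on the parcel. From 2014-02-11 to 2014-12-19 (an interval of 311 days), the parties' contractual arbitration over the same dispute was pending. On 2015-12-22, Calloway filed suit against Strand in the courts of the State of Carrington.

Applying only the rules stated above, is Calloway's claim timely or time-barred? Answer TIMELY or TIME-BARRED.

Taking the later of the act (2010-10-27) and discovery (2013-09-20), the claim accrued on 2013-09-20.
The untolled deadline — 18 months after 2013-09-20 — is 2015-03-20.
Because the pending related arbitration ran from 2014-02-11 to 2014-12-19, the deadline is extended by 311 days to 2016-01-25.
Calloway filed on 2015-12-22, before the 2016-01-25 deadline, so the action is timely.

TIMELY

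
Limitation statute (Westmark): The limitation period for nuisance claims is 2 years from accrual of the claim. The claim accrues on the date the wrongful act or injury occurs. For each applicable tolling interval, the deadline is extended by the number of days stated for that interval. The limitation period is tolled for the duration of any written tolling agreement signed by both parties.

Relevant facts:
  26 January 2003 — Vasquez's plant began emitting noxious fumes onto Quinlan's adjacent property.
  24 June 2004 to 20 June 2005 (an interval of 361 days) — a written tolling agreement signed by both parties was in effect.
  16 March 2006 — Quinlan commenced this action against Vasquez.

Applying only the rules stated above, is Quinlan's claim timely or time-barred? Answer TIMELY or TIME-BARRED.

The claim accrued on 26 January 2003, the date of the act.
Adding the 2 years base period to 26 January 2003 gives a deadline of 26 January 2005, before any tolling.
The period was tolled for 361 days by the written tolling agreement (24 June 2004 to 20 June 2005), pushing the deadline to 22 January 2006.
Filing on 16 March 2006 missed the 22 January 2006 deadline — the action is time-barred.

TIME-BARRED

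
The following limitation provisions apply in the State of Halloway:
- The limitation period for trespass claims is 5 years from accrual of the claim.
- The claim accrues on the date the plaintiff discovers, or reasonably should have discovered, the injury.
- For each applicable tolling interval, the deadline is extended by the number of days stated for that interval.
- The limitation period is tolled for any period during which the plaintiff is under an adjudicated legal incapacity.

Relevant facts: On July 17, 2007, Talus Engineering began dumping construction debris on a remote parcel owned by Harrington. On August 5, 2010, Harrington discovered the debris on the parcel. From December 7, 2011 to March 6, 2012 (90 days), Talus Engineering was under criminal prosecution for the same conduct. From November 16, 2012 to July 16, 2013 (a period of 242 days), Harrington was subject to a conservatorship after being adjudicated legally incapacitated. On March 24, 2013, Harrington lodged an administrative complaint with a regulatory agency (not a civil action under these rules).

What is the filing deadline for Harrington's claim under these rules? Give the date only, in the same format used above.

April 3, 2016

The claim did not accrue until Harrington discovered the injury on August 5, 2010; the July 17, 2007 act date does not start the clock under the stated rule.
The untolled deadline — 5 years after August 5, 2010 — is August 5, 2015.
The plaintiff's legal incapacity from November 16, 2012 to July 16, 2013 tolled the period for 242 days, extending the deadline to April 3, 2016.
The pending criminal prosecution from December 7, 2011 to March 6, 2012 does not toll the period, because no stated rule makes a criminal prosecution a tolling event.
The other events in the timeline have no effect on the limitation period under the stated rules.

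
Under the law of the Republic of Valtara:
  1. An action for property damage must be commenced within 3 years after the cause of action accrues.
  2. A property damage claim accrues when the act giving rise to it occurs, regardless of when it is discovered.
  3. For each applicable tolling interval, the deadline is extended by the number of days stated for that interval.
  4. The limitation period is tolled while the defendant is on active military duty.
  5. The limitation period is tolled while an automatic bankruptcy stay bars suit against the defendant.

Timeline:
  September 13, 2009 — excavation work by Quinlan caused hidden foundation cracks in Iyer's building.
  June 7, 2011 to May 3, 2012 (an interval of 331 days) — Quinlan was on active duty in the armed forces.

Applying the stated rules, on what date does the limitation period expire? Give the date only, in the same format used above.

The limitation period began to run on September 13, 2009.
3 years from September 13, 2009 is September 13, 2012.
The defendant's active military service from June 7, 2011 to May 3, 2012 tolled the period for 331 days, extending the deadline to August 10, 2013.

August 10, 2013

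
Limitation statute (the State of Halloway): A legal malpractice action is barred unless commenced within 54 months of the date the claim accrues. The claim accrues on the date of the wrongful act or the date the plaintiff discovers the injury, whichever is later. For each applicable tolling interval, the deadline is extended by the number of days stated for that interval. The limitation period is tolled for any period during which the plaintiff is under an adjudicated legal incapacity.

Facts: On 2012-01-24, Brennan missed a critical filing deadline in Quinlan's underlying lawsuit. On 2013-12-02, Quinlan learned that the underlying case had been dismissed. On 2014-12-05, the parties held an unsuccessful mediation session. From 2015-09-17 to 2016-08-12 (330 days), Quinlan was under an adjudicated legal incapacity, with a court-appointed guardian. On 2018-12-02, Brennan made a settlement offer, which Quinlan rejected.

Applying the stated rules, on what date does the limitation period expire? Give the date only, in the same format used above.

The claim accrued on 2013-12-02 — the later of the 2012-01-24 act and the 2013-12-02 discovery.
54 months from 2013-12-02 is 2018-06-02.
The plaintiff's legal incapacity from 2015-09-17 to 2016-08-12 tolled the period for 330 days, extending the deadline to 2019-04-28.
None of the other events listed affects the running of the period under the stated rules.

2019-04-28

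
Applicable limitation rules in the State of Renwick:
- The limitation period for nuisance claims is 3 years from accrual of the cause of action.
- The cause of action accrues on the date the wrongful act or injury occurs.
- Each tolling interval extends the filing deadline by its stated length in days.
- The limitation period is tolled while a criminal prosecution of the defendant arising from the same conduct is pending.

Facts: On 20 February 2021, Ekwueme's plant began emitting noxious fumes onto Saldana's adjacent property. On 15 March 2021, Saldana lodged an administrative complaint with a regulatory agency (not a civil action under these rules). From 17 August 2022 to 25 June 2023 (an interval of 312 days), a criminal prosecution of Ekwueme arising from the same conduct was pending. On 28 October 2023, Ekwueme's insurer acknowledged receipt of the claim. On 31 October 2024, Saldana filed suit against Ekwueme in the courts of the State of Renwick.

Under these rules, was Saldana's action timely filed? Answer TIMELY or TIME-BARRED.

The cause of action accrued on 20 February 2021, the date of the act.
3 years from 20 February 2021 is 20 February 2024.
The period was tolled for 312 days by the pending criminal prosecution (17 August 2022 to 25 June 2023), pushing the deadline to 28 December 2024.
The other events in the timeline have no effect on the limitation period under the stated rules.
Saldana filed on 31 October 2024, before the 28 December 2024 deadline, so the action is timely.

TIMELY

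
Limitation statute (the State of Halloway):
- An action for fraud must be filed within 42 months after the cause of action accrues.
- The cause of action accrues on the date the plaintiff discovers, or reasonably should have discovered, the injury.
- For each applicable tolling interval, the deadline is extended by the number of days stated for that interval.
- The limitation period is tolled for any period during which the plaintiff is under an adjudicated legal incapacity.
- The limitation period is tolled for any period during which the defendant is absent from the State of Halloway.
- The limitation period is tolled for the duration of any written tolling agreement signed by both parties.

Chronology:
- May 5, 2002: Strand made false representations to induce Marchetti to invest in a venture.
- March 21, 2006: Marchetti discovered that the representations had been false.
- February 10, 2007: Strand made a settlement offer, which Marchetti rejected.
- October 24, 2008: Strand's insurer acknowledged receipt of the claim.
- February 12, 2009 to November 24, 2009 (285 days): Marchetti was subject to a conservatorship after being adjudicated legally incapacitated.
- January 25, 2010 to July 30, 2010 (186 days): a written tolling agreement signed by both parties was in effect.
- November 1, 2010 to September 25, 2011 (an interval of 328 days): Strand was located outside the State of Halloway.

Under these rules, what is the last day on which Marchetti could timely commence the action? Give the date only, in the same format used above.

November 29, 2011

Under the discovery rule, the claim accrued on March 21, 2006, when Marchetti discovered the injury — not on the May 5, 2002 date of the underlying act.
The untolled deadline — 42 months after March 21, 2006 — is September 21, 2009.
The period was tolled for 285 days by the plaintiff's legal incapacity (February 12, 2009 to November 24, 2009), pushing the deadline to July 3, 2010.
Because the written tolling agreement ran from January 25, 2010 to July 30, 2010, the deadline is extended by 186 days to January 5, 2011.
The period was tolled for 328 days by the defendant's absence from the jurisdiction (November 1, 2010 to September 25, 2011), pushing the deadline to November 29, 2011.
None of the other events listed affects the running of the period under the stated rules.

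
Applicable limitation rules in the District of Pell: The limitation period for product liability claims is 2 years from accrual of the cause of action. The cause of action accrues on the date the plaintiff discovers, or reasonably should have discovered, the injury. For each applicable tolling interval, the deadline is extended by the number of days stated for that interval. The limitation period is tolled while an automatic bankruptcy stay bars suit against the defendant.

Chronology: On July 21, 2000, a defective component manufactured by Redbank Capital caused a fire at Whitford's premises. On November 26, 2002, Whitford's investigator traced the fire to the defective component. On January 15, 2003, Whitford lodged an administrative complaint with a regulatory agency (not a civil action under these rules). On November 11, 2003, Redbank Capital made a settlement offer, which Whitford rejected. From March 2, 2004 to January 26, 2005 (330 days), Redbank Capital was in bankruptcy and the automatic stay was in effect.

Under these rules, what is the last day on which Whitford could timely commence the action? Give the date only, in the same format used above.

Under the discovery rule, the claim accrued on November 26, 2002, when Whitford discovered the injury — not on the July 21, 2000 date of the underlying act.
Adding the 2 years base period to November 26, 2002 gives a deadline of November 26, 2004, before any tolling.
The automatic bankruptcy stay from March 2, 2004 to January 26, 2005 tolled the period for 330 days, extending the deadline to October 22, 2005.
The other events in the timeline have no effect on the limitation period under the stated rules.

October 22, 2005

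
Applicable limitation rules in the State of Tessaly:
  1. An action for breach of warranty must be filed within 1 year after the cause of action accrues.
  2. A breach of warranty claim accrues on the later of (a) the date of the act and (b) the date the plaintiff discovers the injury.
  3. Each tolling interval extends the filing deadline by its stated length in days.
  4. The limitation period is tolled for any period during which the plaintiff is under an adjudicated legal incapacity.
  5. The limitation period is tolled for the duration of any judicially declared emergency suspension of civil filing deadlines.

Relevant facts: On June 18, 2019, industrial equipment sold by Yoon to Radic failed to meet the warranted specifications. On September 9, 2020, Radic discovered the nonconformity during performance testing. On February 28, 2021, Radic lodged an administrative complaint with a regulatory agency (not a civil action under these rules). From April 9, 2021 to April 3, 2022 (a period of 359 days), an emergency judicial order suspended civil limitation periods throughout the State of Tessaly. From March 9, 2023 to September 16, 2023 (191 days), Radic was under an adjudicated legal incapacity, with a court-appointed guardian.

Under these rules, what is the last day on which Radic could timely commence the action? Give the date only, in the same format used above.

Because discovery on September 9, 2020 post-dates the June 18, 2019 act, accrual under the later-of rule falls on September 9, 2020.
Adding the 1 year base period to September 9, 2020 gives a deadline of September 9, 2021, before any tolling.
Because the emergency suspension of filing deadlines ran from April 9, 2021 to April 3, 2022, the deadline is extended by 359 days to September 3, 2022.
By the time the plaintiff's legal incapacity began on March 9, 2023, the limitation period had already expired on September 3, 2022; that interval cannot revive it.
Nothing else in the chronology tolls or restarts the period.

September 3, 2022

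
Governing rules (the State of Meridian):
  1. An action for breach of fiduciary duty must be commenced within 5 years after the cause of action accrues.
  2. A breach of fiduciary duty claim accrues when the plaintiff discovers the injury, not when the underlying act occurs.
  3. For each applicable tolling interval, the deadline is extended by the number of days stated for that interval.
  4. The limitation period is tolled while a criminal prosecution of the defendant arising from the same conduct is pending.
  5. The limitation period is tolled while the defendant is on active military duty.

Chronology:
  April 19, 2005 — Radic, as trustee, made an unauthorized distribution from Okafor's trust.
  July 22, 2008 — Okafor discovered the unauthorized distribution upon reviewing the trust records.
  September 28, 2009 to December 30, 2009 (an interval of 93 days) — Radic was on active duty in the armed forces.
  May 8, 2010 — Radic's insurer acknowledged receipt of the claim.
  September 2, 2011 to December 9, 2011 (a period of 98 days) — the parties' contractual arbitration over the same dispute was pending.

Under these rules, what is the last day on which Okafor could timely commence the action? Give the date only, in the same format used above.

October 23, 2013

The claim did not accrue until Okafor discovered the injury on July 22, 2008; the April 19, 2005 act date does not start the clock under the stated rule.
Adding the 5 years base period to July 22, 2008 gives a deadline of July 22, 2013, before any tolling.
Because the defendant's active military service ran from September 28, 2009 to December 30, 2009, the deadline is extended by 93 days to October 23, 2013.
Although a pending arbitration ran from September 2, 2011 to December 9, 2011, the stated rules do not make that a tolling event, so it is disregarded.
None of the other events listed affects the running of the period under the stated rules.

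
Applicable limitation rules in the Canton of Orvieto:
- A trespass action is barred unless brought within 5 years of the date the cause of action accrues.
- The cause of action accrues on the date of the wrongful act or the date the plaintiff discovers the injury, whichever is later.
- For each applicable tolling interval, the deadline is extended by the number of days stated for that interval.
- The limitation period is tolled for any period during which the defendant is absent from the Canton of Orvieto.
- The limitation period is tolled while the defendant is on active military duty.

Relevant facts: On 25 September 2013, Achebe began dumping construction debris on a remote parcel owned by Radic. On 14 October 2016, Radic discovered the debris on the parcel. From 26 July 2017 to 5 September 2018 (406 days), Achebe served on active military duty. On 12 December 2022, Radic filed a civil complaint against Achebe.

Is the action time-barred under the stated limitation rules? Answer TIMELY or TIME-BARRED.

TIME-BARRED

Because discovery on 14 October 2016 post-dates the 25 September 2013 act, accrual under the later-of rule falls on 14 October 2016.
The untolled deadline — 5 years after 14 October 2016 — is 14 October 2021.
The period was tolled for 406 days by the defendant's active military service (26 July 2017 to 5 September 2018), pushing the deadline to 24 November 2022.
Filing on 12 December 2022 missed the 24 November 2022 deadline — the action is time-barred.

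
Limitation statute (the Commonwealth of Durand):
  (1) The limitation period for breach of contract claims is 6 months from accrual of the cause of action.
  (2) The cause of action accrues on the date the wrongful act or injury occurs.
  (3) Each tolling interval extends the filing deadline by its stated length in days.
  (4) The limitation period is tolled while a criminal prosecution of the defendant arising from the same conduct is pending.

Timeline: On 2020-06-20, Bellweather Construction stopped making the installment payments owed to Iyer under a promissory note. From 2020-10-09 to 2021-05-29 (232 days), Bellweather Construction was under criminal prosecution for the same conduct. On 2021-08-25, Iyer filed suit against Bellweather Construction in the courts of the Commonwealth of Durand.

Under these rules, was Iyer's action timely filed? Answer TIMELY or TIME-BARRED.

TIME-BARRED

The cause of action accrued on 2020-06-20, the date of the act.
The untolled deadline — 6 months after 2020-06-20 — is 2020-12-20.
The period was tolled for 232 days by the pending criminal prosecution (2020-10-09 to 2021-05-29), pushing the deadline to 2021-08-09.
The 2021-08-25 filing falls after the 2021-08-09 deadline; the claim is time-barred.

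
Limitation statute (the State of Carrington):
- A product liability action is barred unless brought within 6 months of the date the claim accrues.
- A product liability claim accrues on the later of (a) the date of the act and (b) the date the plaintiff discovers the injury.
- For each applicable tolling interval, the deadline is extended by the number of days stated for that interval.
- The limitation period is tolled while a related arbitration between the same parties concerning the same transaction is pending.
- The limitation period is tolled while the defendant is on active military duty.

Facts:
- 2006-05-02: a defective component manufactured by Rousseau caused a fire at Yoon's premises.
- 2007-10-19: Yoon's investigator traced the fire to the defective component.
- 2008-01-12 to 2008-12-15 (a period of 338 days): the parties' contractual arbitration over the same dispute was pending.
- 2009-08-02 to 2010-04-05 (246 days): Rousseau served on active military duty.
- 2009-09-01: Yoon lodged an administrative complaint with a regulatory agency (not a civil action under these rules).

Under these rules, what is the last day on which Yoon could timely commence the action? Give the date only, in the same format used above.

Because discovery on 2007-10-19 post-dates the 2006-05-02 act, accrual under the later-of rule falls on 2007-10-19.
6 months from 2007-10-19 is 2008-04-19.
The period was tolled for 338 days by the pending related arbitration (2008-01-12 to 2008-12-15), pushing the deadline to 2009-03-23.
By the time the defendant's active military service began on 2009-08-02, the limitation period had already expired on 2009-03-23; that interval cannot revive it.
The other events in the timeline have no effect on the limitation period under the stated rules.

2009-03-23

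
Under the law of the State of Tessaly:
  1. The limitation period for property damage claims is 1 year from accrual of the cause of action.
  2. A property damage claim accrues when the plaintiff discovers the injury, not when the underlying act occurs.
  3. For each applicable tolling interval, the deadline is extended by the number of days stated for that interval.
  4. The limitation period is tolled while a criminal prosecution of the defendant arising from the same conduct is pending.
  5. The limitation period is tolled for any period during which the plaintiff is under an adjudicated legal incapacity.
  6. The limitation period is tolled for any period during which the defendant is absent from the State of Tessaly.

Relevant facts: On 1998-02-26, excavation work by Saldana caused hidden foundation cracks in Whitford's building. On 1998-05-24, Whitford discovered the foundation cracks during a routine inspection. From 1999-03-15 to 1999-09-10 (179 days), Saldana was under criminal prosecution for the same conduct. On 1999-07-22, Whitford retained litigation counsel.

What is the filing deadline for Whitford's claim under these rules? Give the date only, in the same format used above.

1999-11-19

Under the discovery rule, the claim accrued on 1998-05-24, when Whitford discovered the injury — not on the 1998-02-26 date of the underlying act.
Adding the 1 year base period to 1998-05-24 gives a deadline of 1999-05-24, before any tolling.
Because the pending criminal prosecution ran from 1999-03-15 to 1999-09-10, the deadline is extended by 179 days to 1999-11-19.
Nothing else in the chronology tolls or restarts the period.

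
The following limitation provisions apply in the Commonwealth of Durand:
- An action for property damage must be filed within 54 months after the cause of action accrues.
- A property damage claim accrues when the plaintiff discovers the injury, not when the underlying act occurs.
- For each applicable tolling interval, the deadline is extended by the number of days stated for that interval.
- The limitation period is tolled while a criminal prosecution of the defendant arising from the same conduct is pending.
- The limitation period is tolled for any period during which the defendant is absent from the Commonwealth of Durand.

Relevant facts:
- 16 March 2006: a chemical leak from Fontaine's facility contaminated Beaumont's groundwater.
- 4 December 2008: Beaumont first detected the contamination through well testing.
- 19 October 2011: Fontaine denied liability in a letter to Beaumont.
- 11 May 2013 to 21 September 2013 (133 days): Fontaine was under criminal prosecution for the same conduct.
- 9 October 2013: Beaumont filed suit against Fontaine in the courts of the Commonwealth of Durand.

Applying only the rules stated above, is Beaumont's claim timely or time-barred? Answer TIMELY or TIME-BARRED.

Under the discovery rule, the claim accrued on 4 December 2008, when Beaumont discovered the injury — not on the 16 March 2006 date of the underlying act.
The untolled deadline — 54 months after 4 December 2008 — is 4 June 2013.
The period was tolled for 133 days by the pending criminal prosecution (11 May 2013 to 21 September 2013), pushing the deadline to 15 October 2013.
Nothing else in the chronology tolls or restarts the period.
The 9 October 2013 filing precedes the 15 October 2013 deadline; the claim is timely.

TIMELY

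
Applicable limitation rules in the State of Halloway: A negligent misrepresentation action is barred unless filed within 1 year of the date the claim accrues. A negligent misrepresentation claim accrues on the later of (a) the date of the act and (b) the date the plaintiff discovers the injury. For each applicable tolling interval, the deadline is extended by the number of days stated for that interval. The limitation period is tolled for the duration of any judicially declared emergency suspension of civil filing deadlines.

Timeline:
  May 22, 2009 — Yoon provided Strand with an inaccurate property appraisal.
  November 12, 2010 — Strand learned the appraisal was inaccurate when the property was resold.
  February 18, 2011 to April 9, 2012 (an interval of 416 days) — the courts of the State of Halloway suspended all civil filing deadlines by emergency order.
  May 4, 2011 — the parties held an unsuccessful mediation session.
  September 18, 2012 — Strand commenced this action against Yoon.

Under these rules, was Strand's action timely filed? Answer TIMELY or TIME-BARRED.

TIMELY

Taking the later of the act (May 22, 2009) and discovery (November 12, 2010), the claim accrued on November 12, 2010.
Adding the 1 year base period to November 12, 2010 gives a deadline of November 12, 2011, before any tolling.
The period was tolled for 416 days by the emergency suspension of filing deadlines (February 18, 2011 to April 9, 2012), pushing the deadline to January 1, 2013.
None of the other events listed affects the running of the period under the stated rules.
Filing on September 18, 2012 beat the January 1, 2013 deadline — the action is timely.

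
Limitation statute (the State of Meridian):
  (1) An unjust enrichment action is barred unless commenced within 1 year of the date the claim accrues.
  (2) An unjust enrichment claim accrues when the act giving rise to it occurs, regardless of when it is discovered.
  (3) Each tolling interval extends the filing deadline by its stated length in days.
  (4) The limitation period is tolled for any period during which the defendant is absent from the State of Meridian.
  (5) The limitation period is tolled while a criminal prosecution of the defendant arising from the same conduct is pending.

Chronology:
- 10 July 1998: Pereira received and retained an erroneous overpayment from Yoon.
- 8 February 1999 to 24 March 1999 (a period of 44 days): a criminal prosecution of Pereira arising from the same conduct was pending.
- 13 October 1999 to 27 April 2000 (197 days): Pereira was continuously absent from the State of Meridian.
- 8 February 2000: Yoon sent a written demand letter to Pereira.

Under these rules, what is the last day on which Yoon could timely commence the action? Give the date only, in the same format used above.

The limitation period began to run on 10 July 1998.
The untolled deadline — 1 year after 10 July 1998 — is 10 July 1999.
The pending criminal prosecution from 8 February 1999 to 24 March 1999 tolled the period for 44 days, extending the deadline to 23 August 1999.
The defendant's absence from the jurisdiction from 13 October 1999 to 27 April 2000 began after the period had already run on 23 August 1999, so it has no tolling effect.
None of the other events listed affects the running of the period under the stated rules.

23 August 1999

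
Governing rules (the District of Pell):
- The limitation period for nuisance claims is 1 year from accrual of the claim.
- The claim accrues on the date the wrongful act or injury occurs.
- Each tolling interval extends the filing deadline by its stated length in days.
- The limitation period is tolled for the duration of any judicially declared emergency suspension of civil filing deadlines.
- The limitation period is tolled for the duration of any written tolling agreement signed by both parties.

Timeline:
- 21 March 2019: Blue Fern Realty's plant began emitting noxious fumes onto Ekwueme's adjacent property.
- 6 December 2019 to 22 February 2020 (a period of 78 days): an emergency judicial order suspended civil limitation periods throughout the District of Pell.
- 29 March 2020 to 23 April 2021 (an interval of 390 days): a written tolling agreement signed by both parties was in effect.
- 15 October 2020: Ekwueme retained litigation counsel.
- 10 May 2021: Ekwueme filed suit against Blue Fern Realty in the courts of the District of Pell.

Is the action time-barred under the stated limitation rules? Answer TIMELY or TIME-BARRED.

The limitation period began to run on 21 March 2019.
Adding the 1 year base period to 21 March 2019 gives a deadline of 21 March 2020, before any tolling.
The emergency suspension of filing deadlines from 6 December 2019 to 22 February 2020 tolled the period for 78 days, extending the deadline to 7 June 2020.
The written tolling agreement from 29 March 2020 to 23 April 2021 tolled the period for 390 days, extending the deadline to 2 July 2021.
The other events in the timeline have no effect on the limitation period under the stated rules.
The 10 May 2021 filing precedes the 2 July 2021 deadline; the claim is timely.

TIMELY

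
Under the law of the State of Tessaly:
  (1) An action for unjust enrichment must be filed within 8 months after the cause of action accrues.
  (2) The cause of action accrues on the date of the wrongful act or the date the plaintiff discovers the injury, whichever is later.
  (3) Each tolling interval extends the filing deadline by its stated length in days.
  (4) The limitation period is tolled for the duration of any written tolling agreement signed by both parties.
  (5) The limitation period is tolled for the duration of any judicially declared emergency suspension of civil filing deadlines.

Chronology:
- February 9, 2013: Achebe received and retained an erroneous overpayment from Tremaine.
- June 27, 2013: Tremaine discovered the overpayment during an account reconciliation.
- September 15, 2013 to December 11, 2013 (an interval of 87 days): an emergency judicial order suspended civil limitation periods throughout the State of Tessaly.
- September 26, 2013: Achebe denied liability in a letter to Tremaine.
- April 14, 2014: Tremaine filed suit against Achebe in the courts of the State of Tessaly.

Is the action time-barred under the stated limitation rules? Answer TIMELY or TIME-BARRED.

Taking the later of the act (February 9, 2013) and discovery (June 27, 2013), the claim accrued on June 27, 2013.
8 months from June 27, 2013 is February 27, 2014.
The period was tolled for 87 days by the emergency suspension of filing deadlines (September 15, 2013 to December 11, 2013), pushing the deadline to May 25, 2014.
Nothing else in the chronology tolls or restarts the period.
Filing on April 14, 2014 beat the May 25, 2014 deadline — the action is timely.

TIMELY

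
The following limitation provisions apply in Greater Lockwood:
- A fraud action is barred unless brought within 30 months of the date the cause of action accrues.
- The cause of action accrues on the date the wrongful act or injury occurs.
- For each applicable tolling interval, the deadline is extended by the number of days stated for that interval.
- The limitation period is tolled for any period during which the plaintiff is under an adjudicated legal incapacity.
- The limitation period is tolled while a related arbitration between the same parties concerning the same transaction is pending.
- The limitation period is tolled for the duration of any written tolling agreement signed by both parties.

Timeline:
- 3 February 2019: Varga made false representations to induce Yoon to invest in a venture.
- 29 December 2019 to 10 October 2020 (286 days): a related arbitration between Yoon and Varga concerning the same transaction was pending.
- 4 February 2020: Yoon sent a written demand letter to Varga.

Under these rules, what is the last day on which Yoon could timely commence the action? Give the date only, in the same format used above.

16 May 2022

The limitation period began to run on 3 February 2019.
30 months from 3 February 2019 is 3 August 2021.
The pending related arbitration from 29 December 2019 to 10 October 2020 tolled the period for 286 days, extending the deadline to 16 May 2022.
The other events in the timeline have no effect on the limitation period under the stated rules.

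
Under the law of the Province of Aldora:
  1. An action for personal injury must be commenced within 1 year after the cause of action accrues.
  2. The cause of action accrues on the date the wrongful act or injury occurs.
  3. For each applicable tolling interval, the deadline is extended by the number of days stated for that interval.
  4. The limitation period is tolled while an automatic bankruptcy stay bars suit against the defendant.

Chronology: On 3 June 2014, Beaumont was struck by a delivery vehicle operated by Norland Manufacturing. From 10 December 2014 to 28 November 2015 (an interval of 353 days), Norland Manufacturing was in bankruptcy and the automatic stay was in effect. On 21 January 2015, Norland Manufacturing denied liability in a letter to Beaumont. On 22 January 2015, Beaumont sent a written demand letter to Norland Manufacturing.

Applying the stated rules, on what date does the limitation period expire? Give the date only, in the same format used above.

The claim accrued on 3 June 2014, when the wrongful act occurred.
Adding the 1 year base period to 3 June 2014 gives a deadline of 3 June 2015, before any tolling.
The period was tolled for 353 days by the automatic bankruptcy stay (10 December 2014 to 28 November 2015), pushing the deadline to 21 May 2016.
None of the other events listed affects the running of the period under the stated rules.

21 May 2016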